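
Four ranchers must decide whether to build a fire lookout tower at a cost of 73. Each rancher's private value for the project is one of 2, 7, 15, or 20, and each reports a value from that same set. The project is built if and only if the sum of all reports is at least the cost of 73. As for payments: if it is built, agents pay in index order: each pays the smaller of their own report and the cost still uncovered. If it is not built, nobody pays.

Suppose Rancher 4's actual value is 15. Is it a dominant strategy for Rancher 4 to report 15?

Yes

Check each profile of the others' reports and compare truth against every alternative report.
Others report (20, 20, 20): truth gives 2, best alternative gives 2.
Others report (2, 2, 2): truth gives 0, best alternative gives 0.
Others report (2, 2, 7): truth gives 0, best alternative gives 0.
Others report (2, 2, 15): truth gives 0, best alternative gives 0.
Others report (2, 2, 20): truth gives 0, best alternative gives 0.
Others report (2, 7, 2): truth gives 0, best alternative gives 0.
(Remaining 58 profiles checked similarly; truth is weakly best in each.)
In every case the truthful report is at least as good as any alternative, so it is a dominant strategy.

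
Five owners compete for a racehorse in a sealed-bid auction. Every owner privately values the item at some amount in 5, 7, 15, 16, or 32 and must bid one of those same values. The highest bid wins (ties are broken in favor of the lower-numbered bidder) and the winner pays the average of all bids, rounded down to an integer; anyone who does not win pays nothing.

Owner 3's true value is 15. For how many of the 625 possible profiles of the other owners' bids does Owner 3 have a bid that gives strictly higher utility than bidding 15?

Others bid (5, 5, 5, 5): truth gives 8; bid 7 gives 10 > 8. Violating.
Others bid (5, 5, 5, 7): truth gives 8; bid 7 gives 10 > 8. Violating.
Others bid (5, 5, 5, 16): truth gives 0; bid 16 gives 6 > 0. Violating.
Others bid (5, 5, 7, 5): truth gives 8; bid 7 gives 10 > 8. Violating.
Others bid (5, 5, 5, 15): truth gives 6; no alternative beats it.
Others bid (5, 5, 5, 32): truth gives 0; no alternative beats it.
(Checking all 625 profiles: 135 have a profitable deviation, 490 do not.)

135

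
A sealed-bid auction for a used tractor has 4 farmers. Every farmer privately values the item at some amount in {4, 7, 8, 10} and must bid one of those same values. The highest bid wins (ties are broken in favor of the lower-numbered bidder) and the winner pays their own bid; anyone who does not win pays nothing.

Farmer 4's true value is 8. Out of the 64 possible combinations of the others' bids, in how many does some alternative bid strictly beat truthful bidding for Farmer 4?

Others bid (4, 4, 4): truth gives 0; bid 7 gives 1 > 0. Violating.
Others bid (4, 4, 7): truth gives 0; no alternative beats it.
Others bid (4, 4, 8): truth gives 0; no alternative beats it.
(Checking all 64 profiles: 1 has a profitable deviation, 63 do not.)

1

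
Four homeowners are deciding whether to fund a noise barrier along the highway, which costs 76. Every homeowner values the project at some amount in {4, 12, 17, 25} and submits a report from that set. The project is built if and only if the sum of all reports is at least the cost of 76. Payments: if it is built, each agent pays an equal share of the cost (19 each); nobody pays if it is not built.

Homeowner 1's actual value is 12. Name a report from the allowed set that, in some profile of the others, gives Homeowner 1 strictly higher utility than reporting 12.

Suppose Homeowner 2 reports 17, Homeowner 3 reports 25 and Homeowner 4 reports 25.
Report 12: project built, pays 19, utility 12 - 19 = -7.
Report 4: project not built, utility 0.
So reporting 4 beats truth here (0 > -7).

4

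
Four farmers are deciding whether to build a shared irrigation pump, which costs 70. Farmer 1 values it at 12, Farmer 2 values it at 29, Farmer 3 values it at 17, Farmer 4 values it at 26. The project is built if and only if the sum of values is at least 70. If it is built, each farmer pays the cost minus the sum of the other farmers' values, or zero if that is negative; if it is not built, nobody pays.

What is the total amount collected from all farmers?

30

Total value 84 ≥ cost 70, so it is built.
Farmer 1: others sum to 72; max(0, 70 - 72) = 0.
Farmer 2: others sum to 55; max(0, 70 - 55) = 15.
Farmer 3: others sum to 67; max(0, 70 - 67) = 3.
Farmer 4: others sum to 58; max(0, 70 - 58) = 12.
Total collected = 0 + 15 + 3 + 12 = 30.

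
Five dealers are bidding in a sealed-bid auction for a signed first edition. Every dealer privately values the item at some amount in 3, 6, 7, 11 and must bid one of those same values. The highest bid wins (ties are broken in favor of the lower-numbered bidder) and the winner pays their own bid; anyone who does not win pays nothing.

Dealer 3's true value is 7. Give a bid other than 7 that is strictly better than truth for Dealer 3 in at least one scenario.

Suppose Dealer 1 bids 3, Dealer 2 bids 3, Dealer 4 bids 3 and Dealer 5 bids 3.
Bid 7: wins, pays 7, utility 7 - 7 = 0.
Bid 6: wins, pays 6, utility 7 - 6 = 1.
So bidding 6 beats truth here (1 > 0).

6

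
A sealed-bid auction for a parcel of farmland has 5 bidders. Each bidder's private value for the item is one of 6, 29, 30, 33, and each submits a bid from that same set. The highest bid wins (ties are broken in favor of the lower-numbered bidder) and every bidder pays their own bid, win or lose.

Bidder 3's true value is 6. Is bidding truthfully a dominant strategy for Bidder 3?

Check each profile of the others' bids and compare truth against every alternative bid.
Others bid (6, 33, 6, 6): truth gives -6, best alternative gives -29.
Others bid (6, 33, 6, 29): truth gives -6, best alternative gives -29.
Others bid (6, 33, 6, 30): truth gives -6, best alternative gives -29.
Others bid (6, 33, 6, 33): truth gives -6, best alternative gives -29.
Others bid (6, 33, 29, 6): truth gives -6, best alternative gives -29.
Others bid (6, 33, 29, 29): truth gives -6, best alternative gives -29.
(Remaining 250 profiles checked similarly; truth is weakly best in each.)
In every case the truthful bid is at least as good as any alternative, so it is a dominant strategy.

Yes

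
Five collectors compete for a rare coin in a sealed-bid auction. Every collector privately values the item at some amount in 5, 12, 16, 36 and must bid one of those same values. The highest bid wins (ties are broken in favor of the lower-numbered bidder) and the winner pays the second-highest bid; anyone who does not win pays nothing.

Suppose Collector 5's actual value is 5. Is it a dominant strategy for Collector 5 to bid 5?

Yes

Check each profile of the others' bids and compare truth against every alternative bid.
Others bid (5, 5, 5, 5): truth gives 0, best alternative gives 0.
Others bid (5, 5, 5, 12): truth gives 0, best alternative gives 0.
Others bid (5, 5, 5, 16): truth gives 0, best alternative gives 0.
Others bid (5, 5, 5, 36): truth gives 0, best alternative gives 0.
Others bid (5, 5, 12, 5): truth gives 0, best alternative gives 0.
Others bid (5, 5, 12, 12): truth gives 0, best alternative gives 0.
(Remaining 250 profiles checked similarly; truth is weakly best in each.)
In every case the truthful bid is at least as good as any alternative, so it is a dominant strategy.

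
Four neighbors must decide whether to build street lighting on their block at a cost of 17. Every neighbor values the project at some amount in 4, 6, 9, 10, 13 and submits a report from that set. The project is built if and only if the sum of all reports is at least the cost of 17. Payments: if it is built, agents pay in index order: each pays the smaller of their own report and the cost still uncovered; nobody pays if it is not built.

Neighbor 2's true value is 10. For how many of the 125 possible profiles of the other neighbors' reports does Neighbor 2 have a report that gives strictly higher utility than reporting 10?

100

Others report (4, 4, 4): truth gives 0; report 6 gives 4 > 0. Violating.
Others report (4, 4, 6): truth gives 0; report 4 gives 6 > 0. Violating.
Others report (4, 4, 9): truth gives 0; report 4 gives 6 > 0. Violating.
Others report (4, 4, 10): truth gives 0; report 4 gives 6 > 0. Violating.
Others report (13, 4, 4): truth gives 6; no alternative beats it.
Others report (13, 4, 6): truth gives 6; no alternative beats it.
(Checking all 125 profiles: 100 have a profitable deviation, 25 do not.)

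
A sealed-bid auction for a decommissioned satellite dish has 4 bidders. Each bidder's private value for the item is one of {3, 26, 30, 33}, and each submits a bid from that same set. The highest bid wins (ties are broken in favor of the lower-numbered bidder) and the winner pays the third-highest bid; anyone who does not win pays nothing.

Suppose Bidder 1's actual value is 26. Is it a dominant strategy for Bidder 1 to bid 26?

No

Consider the case where Bidder 2 bids 3, Bidder 3 bids 3 and Bidder 4 bids 30.
Truthful bid 26: loses, pays 0, utility 0.
Bid 30 instead: wins, pays 3, utility 26 - 3 = 23.
Since 23 > 0, bidding 30 is strictly better here, so truthful bidding is not dominant.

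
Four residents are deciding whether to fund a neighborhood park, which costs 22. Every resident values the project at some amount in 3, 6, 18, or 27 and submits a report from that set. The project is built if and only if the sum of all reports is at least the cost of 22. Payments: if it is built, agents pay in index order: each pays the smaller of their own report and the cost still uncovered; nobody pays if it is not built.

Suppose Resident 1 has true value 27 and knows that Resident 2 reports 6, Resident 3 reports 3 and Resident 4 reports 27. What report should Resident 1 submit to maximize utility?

Report 3: project built, pays 3, utility 27 - 3 = 24.
Report 6: project built, pays 6, utility 27 - 6 = 21.
Report 18: project built, pays 18, utility 27 - 18 = 9.
Report 27: project built, pays 22, utility 27 - 22 = 5.
The best choice is 3 with utility 24.

3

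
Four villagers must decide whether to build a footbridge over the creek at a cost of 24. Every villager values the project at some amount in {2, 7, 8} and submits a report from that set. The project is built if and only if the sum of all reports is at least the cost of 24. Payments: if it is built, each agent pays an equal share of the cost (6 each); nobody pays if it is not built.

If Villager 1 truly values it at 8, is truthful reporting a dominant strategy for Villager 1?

Yes

Check each profile of the others' reports and compare truth against every alternative report.
Others report (2, 7, 7): truth gives 2, best alternative gives 0.
Others report (7, 2, 7): truth gives 2, best alternative gives 0.
Others report (7, 7, 2): truth gives 2, best alternative gives 0.
Others report (2, 7, 8): truth gives 2, best alternative gives 2.
Others report (2, 8, 7): truth gives 2, best alternative gives 2.
Others report (2, 8, 8): truth gives 2, best alternative gives 2.
(Remaining 21 profiles checked similarly; truth is weakly best in each.)
In every case the truthful report is at least as good as any alternative, so it is a dominant strategy.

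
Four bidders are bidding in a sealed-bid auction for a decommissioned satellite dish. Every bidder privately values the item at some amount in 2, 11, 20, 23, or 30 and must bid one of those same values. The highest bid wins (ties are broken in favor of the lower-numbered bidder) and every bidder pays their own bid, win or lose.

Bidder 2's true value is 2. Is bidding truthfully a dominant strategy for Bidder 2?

Check each profile of the others' bids and compare truth against every alternative bid.
Others bid (2, 2, 20): truth gives -2, best alternative gives -11.
Others bid (2, 2, 23): truth gives -2, best alternative gives -11.
Others bid (2, 2, 30): truth gives -2, best alternative gives -11.
Others bid (2, 11, 20): truth gives -2, best alternative gives -11.
Others bid (2, 11, 23): truth gives -2, best alternative gives -11.
Others bid (2, 11, 30): truth gives -2, best alternative gives -11.
(Remaining 119 profiles checked similarly; truth is weakly best in each.)
In every case the truthful bid is at least as good as any alternative, so it is a dominant strategy.

Yes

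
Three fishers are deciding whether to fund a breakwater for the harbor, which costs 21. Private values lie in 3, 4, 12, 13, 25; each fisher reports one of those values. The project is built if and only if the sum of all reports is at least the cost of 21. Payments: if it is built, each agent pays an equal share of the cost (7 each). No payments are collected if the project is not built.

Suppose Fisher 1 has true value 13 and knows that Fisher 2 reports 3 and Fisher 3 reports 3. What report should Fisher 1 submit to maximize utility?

Report 3: project not built, utility 0.
Report 4: project not built, utility 0.
Report 12: project not built, utility 0.
Report 13: project not built, utility 0.
Report 25: project built, pays 7, utility 13 - 7 = 6.
The best choice is 25 with utility 6.

25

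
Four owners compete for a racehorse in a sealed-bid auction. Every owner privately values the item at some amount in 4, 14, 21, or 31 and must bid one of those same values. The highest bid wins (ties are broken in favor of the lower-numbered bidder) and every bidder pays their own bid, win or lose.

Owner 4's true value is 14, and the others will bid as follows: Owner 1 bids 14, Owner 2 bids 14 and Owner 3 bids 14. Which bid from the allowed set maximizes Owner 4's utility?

Bid 4: loses but pays 4, utility -4.
Bid 14: loses but pays 14, utility -14.
Bid 21: wins, pays 21, utility 14 - 21 = -7.
Bid 31: wins, pays 31, utility 14 - 31 = -17.
The best choice is 4 with utility -4.

4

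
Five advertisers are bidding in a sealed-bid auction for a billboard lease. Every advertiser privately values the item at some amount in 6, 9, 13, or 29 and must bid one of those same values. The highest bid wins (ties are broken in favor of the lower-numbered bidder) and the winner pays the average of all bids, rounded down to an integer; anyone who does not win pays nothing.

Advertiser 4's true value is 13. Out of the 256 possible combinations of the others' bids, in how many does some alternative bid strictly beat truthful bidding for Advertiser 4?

14

Others bid (6, 6, 6, 6): truth gives 6; bid 9 gives 7 > 6. Violating.
Others bid (6, 6, 6, 9): truth gives 5; bid 9 gives 6 > 5. Violating.
Others bid (6, 6, 13, 6): truth gives 0; bid 29 gives 1 > 0. Violating.
Others bid (6, 6, 13, 9): truth gives 0; bid 29 gives 1 > 0. Violating.
Others bid (6, 6, 6, 13): truth gives 5; no alternative beats it.
Others bid (6, 6, 6, 29): truth gives 0; no alternative beats it.
(Checking all 256 profiles: 14 have a profitable deviation, 242 do not.)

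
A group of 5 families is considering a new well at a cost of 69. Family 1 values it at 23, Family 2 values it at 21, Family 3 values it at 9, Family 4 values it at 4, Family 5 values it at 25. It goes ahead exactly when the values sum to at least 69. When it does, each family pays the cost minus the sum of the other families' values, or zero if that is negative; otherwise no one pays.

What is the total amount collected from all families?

30

Total value 82 ≥ cost 69, so it is built.
Family 1: others sum to 59; max(0, 69 - 59) = 10.
Family 2: others sum to 61; max(0, 69 - 61) = 8.
Family 3: others sum to 73; max(0, 69 - 73) = 0.
Family 4: others sum to 78; max(0, 69 - 78) = 0.
Family 5: others sum to 57; max(0, 69 - 57) = 12.
Total collected = 10 + 8 + 0 + 0 + 12 = 30.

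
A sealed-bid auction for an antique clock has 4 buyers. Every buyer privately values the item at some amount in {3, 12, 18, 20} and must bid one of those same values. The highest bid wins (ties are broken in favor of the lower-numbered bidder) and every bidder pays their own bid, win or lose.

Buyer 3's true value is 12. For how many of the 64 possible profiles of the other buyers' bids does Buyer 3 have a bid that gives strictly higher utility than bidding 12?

Others bid (3, 3, 18): truth gives -12; bid 3 gives -3 > -12. Violating.
Others bid (3, 3, 20): truth gives -12; bid 3 gives -3 > -12. Violating.
Others bid (3, 12, 3): truth gives -12; bid 3 gives -3 > -12. Violating.
Others bid (3, 12, 12): truth gives -12; bid 3 gives -3 > -12. Violating.
Others bid (3, 3, 3): truth gives 0; no alternative beats it.
Others bid (3, 3, 12): truth gives 0; no alternative beats it.
(Checking all 64 profiles: 62 have a profitable deviation, 2 do not.)

62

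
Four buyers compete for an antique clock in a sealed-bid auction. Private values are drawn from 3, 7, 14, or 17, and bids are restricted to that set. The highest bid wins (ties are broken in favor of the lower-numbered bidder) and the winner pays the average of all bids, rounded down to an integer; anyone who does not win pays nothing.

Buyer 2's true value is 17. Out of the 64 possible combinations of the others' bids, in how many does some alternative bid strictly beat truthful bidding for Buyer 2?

18

Others bid (3, 3, 3): truth gives 11; bid 7 gives 13 > 11. Violating.
Others bid (3, 3, 7): truth gives 10; bid 7 gives 12 > 10. Violating.
Others bid (3, 3, 14): truth gives 8; bid 14 gives 9 > 8. Violating.
Others bid (3, 7, 3): truth gives 10; bid 7 gives 12 > 10. Violating.
Others bid (3, 3, 17): truth gives 7; no alternative beats it.
Others bid (3, 7, 17): truth gives 6; no alternative beats it.
(Checking all 64 profiles: 18 have a profitable deviation, 46 do not.)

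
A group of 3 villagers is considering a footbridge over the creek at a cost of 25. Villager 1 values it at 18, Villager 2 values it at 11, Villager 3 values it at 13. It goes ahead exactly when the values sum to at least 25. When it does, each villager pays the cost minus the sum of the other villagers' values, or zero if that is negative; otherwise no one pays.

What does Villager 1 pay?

1

Total value 42 ≥ cost 25, so the project is built.
The other villagers' values sum to 24.
Cost minus that sum is 25 - 24 = 1.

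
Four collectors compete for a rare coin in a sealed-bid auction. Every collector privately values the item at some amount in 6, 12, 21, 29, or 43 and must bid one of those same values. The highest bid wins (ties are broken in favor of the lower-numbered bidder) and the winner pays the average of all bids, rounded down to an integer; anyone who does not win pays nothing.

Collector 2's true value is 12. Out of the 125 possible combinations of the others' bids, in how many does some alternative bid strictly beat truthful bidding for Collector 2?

1

Others bid (12, 6, 6): truth gives 0; bid 21 gives 1 > 0. Violating.
Others bid (6, 6, 6): truth gives 5; no alternative beats it.
Others bid (6, 6, 12): truth gives 3; no alternative beats it.
(Checking all 125 profiles: 1 has a profitable deviation, 124 do not.)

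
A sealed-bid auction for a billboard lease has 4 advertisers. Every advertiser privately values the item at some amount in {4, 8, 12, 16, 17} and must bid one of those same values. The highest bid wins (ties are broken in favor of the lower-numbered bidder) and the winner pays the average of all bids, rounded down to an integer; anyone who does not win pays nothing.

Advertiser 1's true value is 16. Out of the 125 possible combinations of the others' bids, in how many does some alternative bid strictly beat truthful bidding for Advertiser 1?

81

Others bid (4, 4, 4): truth gives 9; bid 4 gives 12 > 9. Violating.
Others bid (4, 4, 8): truth gives 8; bid 8 gives 10 > 8. Violating.
Others bid (4, 4, 12): truth gives 7; bid 12 gives 8 > 7. Violating.
Others bid (4, 4, 17): truth gives 0; bid 17 gives 6 > 0. Violating.
Others bid (4, 4, 16): truth gives 6; no alternative beats it.
Others bid (4, 8, 16): truth gives 5; no alternative beats it.
(Checking all 125 profiles: 81 have a profitable deviation, 44 do not.)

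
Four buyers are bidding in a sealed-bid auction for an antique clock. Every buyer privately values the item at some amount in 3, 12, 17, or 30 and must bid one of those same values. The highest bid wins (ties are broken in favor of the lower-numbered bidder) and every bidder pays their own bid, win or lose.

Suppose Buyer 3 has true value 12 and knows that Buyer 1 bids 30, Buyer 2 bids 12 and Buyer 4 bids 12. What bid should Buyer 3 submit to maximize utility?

3

Bid 3: loses but pays 3, utility -3.
Bid 12: loses but pays 12, utility -12.
Bid 17: loses but pays 17, utility -17.
Bid 30: loses but pays 30, utility -30.
The best choice is 3 with utility -3.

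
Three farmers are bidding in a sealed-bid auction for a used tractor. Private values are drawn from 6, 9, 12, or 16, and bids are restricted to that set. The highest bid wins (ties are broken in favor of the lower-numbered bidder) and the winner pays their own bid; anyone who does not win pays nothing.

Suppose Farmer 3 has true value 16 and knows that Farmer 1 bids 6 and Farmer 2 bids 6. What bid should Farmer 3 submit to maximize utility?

9

Bid 6: loses, pays 0, utility 0.
Bid 9: wins, pays 9, utility 16 - 9 = 7.
Bid 12: wins, pays 12, utility 16 - 12 = 4.
Bid 16: wins, pays 16, utility 16 - 16 = 0.
The best choice is 9 with utility 7.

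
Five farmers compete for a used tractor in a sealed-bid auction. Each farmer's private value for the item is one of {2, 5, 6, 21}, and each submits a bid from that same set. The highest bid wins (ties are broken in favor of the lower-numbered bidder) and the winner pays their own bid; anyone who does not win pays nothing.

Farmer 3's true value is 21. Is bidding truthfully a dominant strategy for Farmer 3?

No

Consider the case where Farmer 1 bids 2, Farmer 2 bids 2, Farmer 4 bids 2 and Farmer 5 bids 2.
Truthful bid 21: wins, pays 21, utility 21 - 21 = 0.
Bid 5 instead: wins, pays 5, utility 21 - 5 = 16.
Since 16 > 0, bidding 5 is strictly better here, so truthful bidding is not dominant.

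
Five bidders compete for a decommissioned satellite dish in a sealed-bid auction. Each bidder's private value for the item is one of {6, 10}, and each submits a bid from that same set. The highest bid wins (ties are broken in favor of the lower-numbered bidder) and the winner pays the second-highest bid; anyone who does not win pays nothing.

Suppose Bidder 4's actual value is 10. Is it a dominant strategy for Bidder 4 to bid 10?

Check each profile of the others' bids and compare truth against every alternative bid.
Others bid (6, 6, 6, 6): truth gives 4, best alternative gives 0.
Others bid (6, 6, 6, 10): truth gives 0, best alternative gives 0.
Others bid (6, 6, 10, 6): truth gives 0, best alternative gives 0.
Others bid (6, 6, 10, 10): truth gives 0, best alternative gives 0.
Others bid (6, 10, 6, 6): truth gives 0, best alternative gives 0.
Others bid (6, 10, 6, 10): truth gives 0, best alternative gives 0.
(Remaining 10 profiles checked similarly; truth is weakly best in each.)
In every case the truthful bid is at least as good as any alternative, so it is a dominant strategy.

Yes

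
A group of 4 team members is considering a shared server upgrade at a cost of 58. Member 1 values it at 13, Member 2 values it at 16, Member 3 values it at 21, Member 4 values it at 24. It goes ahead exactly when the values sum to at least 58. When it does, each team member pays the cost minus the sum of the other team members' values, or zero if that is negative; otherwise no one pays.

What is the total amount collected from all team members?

13

Total value 74 ≥ cost 58, so it is built.
Member 1: others sum to 61; max(0, 58 - 61) = 0.
Member 2: others sum to 58; max(0, 58 - 58) = 0.
Member 3: others sum to 53; max(0, 58 - 53) = 5.
Member 4: others sum to 50; max(0, 58 - 50) = 8.
Total collected = 0 + 0 + 5 + 8 = 13.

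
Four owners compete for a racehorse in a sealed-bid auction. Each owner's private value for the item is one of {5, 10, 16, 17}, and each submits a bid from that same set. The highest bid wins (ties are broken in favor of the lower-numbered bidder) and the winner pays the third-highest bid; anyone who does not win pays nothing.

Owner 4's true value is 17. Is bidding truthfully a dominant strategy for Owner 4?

Check each profile of the others' bids and compare truth against every alternative bid.
Others bid (5, 5, 16): truth gives 12, best alternative gives 0.
Others bid (5, 16, 5): truth gives 12, best alternative gives 0.
Others bid (16, 5, 5): truth gives 12, best alternative gives 0.
Others bid (5, 10, 16): truth gives 7, best alternative gives 0.
Others bid (5, 16, 10): truth gives 7, best alternative gives 0.
Others bid (10, 5, 16): truth gives 7, best alternative gives 0.
(Remaining 58 profiles checked similarly; truth is weakly best in each.)
In every case the truthful bid is at least as good as any alternative, so it is a dominant strategy.

Yes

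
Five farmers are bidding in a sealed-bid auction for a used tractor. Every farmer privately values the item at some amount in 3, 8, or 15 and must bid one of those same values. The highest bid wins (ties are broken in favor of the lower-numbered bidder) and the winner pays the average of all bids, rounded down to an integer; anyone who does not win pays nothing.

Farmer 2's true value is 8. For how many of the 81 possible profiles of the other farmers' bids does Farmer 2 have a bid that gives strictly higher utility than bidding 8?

Others bid (3, 3, 3, 15): truth gives 0; bid 15 gives 1 > 0. Violating.
Others bid (3, 3, 15, 3): truth gives 0; bid 15 gives 1 > 0. Violating.
Others bid (3, 15, 3, 3): truth gives 0; bid 15 gives 1 > 0. Violating.
Others bid (8, 3, 3, 3): truth gives 0; bid 15 gives 2 > 0. Violating.
Others bid (3, 3, 3, 3): truth gives 4; no alternative beats it.
Others bid (3, 3, 3, 8): truth gives 3; no alternative beats it.
(Checking all 81 profiles: 7 have a profitable deviation, 74 do not.)

7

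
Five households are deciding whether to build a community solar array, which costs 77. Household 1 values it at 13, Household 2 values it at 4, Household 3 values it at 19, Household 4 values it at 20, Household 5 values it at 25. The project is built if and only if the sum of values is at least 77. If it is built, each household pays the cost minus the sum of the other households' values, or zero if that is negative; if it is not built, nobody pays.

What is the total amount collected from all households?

Total value 81 ≥ cost 77, so it is built.
Household 1: others sum to 68; max(0, 77 - 68) = 9.
Household 2: others sum to 77; max(0, 77 - 77) = 0.
Household 3: others sum to 62; max(0, 77 - 62) = 15.
Household 4: others sum to 61; max(0, 77 - 61) = 16.
Household 5: others sum to 56; max(0, 77 - 56) = 21.
Total collected = 9 + 0 + 15 + 16 + 21 = 61.

61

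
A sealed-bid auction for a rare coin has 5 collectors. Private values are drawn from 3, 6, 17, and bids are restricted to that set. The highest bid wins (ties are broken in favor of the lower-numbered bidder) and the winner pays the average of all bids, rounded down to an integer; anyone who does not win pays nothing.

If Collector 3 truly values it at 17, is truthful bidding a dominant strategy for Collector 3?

No

Consider the case where Collector 1 bids 3, Collector 2 bids 3, Collector 4 bids 3 and Collector 5 bids 3.
Truthful bid 17: wins, pays 5, utility 17 - 5 = 12.
Bid 6 instead: wins, pays 3, utility 17 - 3 = 14.
Since 14 > 12, bidding 6 is strictly better here, so truthful bidding is not dominant.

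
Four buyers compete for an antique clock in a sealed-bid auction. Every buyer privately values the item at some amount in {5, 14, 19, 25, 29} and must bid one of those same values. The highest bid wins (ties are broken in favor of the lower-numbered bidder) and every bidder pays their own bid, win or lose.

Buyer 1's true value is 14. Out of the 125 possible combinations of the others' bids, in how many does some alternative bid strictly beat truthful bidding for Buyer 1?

118

Others bid (5, 5, 5): truth gives 0; bid 5 gives 9 > 0. Violating.
Others bid (5, 5, 19): truth gives -14; bid 5 gives -5 > -14. Violating.
Others bid (5, 5, 25): truth gives -14; bid 5 gives -5 > -14. Violating.
Others bid (5, 5, 29): truth gives -14; bid 5 gives -5 > -14. Violating.
Others bid (5, 5, 14): truth gives 0; no alternative beats it.
Others bid (5, 14, 5): truth gives 0; no alternative beats it.
(Checking all 125 profiles: 118 have a profitable deviation, 7 do not.)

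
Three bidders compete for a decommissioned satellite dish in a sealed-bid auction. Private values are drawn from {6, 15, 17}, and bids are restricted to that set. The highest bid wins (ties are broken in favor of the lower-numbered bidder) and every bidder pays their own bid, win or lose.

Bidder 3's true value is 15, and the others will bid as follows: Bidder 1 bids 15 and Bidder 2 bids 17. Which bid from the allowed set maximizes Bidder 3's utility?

Bid 6: loses but pays 6, utility -6.
Bid 15: loses but pays 15, utility -15.
Bid 17: loses but pays 17, utility -17.
The best choice is 6 with utility -6.

6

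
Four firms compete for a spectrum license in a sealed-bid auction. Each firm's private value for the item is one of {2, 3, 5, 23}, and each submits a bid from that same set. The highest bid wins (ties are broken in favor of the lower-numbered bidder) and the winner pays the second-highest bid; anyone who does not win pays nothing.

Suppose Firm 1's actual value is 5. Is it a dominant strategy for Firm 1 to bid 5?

Check each profile of the others' bids and compare truth against every alternative bid.
Others bid (2, 2, 2): truth gives 3, best alternative gives 3.
Others bid (2, 2, 3): truth gives 2, best alternative gives 2.
Others bid (2, 3, 2): truth gives 2, best alternative gives 2.
Others bid (2, 3, 3): truth gives 2, best alternative gives 2.
Others bid (3, 2, 2): truth gives 2, best alternative gives 2.
Others bid (3, 2, 3): truth gives 2, best alternative gives 2.
(Remaining 58 profiles checked similarly; truth is weakly best in each.)
In every case the truthful bid is at least as good as any alternative, so it is a dominant strategy.

Yes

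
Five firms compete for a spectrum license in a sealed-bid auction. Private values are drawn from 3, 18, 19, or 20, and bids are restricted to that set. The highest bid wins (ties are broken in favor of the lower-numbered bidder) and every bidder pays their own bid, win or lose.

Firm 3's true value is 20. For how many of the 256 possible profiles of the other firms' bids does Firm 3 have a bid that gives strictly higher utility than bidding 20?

148

Others bid (3, 3, 3, 3): truth gives 0; bid 18 gives 2 > 0. Violating.
Others bid (3, 3, 3, 18): truth gives 0; bid 18 gives 2 > 0. Violating.
Others bid (3, 3, 3, 19): truth gives 0; bid 19 gives 1 > 0. Violating.
Others bid (3, 3, 18, 3): truth gives 0; bid 18 gives 2 > 0. Violating.
Others bid (3, 3, 3, 20): truth gives 0; no alternative beats it.
Others bid (3, 3, 18, 20): truth gives 0; no alternative beats it.
(Checking all 256 profiles: 148 have a profitable deviation, 108 do not.)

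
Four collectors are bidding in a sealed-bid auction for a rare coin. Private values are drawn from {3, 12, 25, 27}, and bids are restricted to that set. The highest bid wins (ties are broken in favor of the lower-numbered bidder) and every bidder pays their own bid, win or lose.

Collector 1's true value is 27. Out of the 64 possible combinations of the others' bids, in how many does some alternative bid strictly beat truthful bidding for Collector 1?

27

Others bid (3, 3, 3): truth gives 0; bid 3 gives 24 > 0. Violating.
Others bid (3, 3, 12): truth gives 0; bid 12 gives 15 > 0. Violating.
Others bid (3, 3, 25): truth gives 0; bid 25 gives 2 > 0. Violating.
Others bid (3, 12, 3): truth gives 0; bid 12 gives 15 > 0. Violating.
Others bid (3, 3, 27): truth gives 0; no alternative beats it.
Others bid (3, 12, 27): truth gives 0; no alternative beats it.
(Checking all 64 profiles: 27 have a profitable deviation, 37 do not.)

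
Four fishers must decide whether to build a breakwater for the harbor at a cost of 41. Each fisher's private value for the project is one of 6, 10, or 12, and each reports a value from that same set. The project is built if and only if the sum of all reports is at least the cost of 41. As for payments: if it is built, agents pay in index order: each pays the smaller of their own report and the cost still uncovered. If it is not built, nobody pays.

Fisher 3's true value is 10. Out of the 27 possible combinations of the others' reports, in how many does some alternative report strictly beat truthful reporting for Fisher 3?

1

Others report (12, 12, 12): truth gives 0; report 6 gives 4 > 0. Violating.
Others report (6, 6, 6): truth gives 0; no alternative beats it.
Others report (6, 6, 10): truth gives 0; no alternative beats it.
(Checking all 27 profiles: 1 has a profitable deviation, 26 do not.)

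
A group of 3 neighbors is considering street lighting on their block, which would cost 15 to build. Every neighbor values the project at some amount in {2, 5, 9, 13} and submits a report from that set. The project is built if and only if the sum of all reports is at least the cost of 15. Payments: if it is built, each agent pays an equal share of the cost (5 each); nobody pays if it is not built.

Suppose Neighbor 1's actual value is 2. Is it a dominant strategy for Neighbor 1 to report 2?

Yes

Check each profile of the others' reports and compare truth against every alternative report.
Others report (2, 9): truth gives 0, best alternative gives -3.
Others report (5, 5): truth gives 0, best alternative gives -3.
Others report (9, 2): truth gives 0, best alternative gives -3.
Others report (2, 13): truth gives -3, best alternative gives -3.
Others report (5, 9): truth gives -3, best alternative gives -3.
Others report (5, 13): truth gives -3, best alternative gives -3.
(Remaining 10 profiles checked similarly; truth is weakly best in each.)
In every case the truthful report is at least as good as any alternative, so it is a dominant strategy.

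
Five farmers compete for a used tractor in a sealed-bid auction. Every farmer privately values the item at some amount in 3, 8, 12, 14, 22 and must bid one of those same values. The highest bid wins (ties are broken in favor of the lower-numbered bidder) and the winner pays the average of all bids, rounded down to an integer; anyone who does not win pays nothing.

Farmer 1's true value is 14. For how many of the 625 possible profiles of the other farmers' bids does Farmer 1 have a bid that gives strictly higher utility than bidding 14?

Others bid (3, 3, 3, 3): truth gives 9; bid 3 gives 11 > 9. Violating.
Others bid (3, 3, 3, 8): truth gives 8; bid 8 gives 9 > 8. Violating.
Others bid (3, 3, 3, 12): truth gives 7; bid 12 gives 8 > 7. Violating.
Others bid (3, 3, 3, 22): truth gives 0; bid 22 gives 4 > 0. Violating.
Others bid (3, 3, 3, 14): truth gives 7; no alternative beats it.
Others bid (3, 3, 8, 14): truth gives 6; no alternative beats it.
(Checking all 625 profiles: 152 have a profitable deviation, 473 do not.)

152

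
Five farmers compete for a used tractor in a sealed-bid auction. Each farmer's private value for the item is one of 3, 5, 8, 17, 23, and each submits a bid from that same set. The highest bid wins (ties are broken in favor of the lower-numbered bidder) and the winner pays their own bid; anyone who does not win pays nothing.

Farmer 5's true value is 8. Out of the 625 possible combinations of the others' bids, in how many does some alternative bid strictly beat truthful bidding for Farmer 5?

1

Others bid (3, 3, 3, 3): truth gives 0; bid 5 gives 3 > 0. Violating.
Others bid (3, 3, 3, 5): truth gives 0; no alternative beats it.
Others bid (3, 3, 3, 8): truth gives 0; no alternative beats it.
(Checking all 625 profiles: 1 has a profitable deviation, 624 do not.)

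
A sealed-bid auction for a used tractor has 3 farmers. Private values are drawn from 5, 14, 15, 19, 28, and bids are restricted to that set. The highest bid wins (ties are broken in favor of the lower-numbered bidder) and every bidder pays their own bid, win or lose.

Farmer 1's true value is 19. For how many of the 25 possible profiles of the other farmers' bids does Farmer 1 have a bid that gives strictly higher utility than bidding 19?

18

Others bid (5, 5): truth gives 0; bid 5 gives 14 > 0. Violating.
Others bid (5, 14): truth gives 0; bid 14 gives 5 > 0. Violating.
Others bid (5, 15): truth gives 0; bid 15 gives 4 > 0. Violating.
Others bid (5, 28): truth gives -19; bid 5 gives -5 > -19. Violating.
Others bid (5, 19): truth gives 0; no alternative beats it.
Others bid (14, 19): truth gives 0; no alternative beats it.
(Checking all 25 profiles: 18 have a profitable deviation, 7 do not.)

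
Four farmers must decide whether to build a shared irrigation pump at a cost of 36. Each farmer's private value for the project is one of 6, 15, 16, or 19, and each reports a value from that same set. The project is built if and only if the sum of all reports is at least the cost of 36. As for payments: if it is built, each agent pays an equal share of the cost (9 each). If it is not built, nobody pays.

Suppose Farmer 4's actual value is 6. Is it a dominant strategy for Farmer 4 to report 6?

Yes

Check each profile of the others' reports and compare truth against every alternative report.
Others report (6, 6, 15): truth gives 0, best alternative gives -3.
Others report (6, 6, 16): truth gives 0, best alternative gives -3.
Others report (6, 15, 6): truth gives 0, best alternative gives -3.
Others report (6, 16, 6): truth gives 0, best alternative gives -3.
Others report (15, 6, 6): truth gives 0, best alternative gives -3.
Others report (16, 6, 6): truth gives 0, best alternative gives -3.
(Remaining 58 profiles checked similarly; truth is weakly best in each.)
In every case the truthful report is at least as good as any alternative, so it is a dominant strategy.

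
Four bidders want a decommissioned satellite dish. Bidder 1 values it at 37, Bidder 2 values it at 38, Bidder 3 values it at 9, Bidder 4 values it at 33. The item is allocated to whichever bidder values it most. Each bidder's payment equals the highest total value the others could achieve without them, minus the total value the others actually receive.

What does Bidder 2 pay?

37

Bidder 2 has the highest value and receives the item.
Without Bidder 2, the item would go to the next-highest value, 37, so the others could achieve 37.
With Bidder 2 present and winning, the others receive nothing, so their total is 0.
Payment = 37 - 0 = 37.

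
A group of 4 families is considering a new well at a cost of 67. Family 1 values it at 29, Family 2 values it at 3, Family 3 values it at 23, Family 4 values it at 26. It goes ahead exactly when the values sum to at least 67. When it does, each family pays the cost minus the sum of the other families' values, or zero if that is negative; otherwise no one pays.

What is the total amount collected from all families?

36

Total value 81 ≥ cost 67, so it is built.
Family 1: others sum to 52; max(0, 67 - 52) = 15.
Family 2: others sum to 78; max(0, 67 - 78) = 0.
Family 3: others sum to 58; max(0, 67 - 58) = 9.
Family 4: others sum to 55; max(0, 67 - 55) = 12.
Total collected = 15 + 0 + 9 + 12 = 36.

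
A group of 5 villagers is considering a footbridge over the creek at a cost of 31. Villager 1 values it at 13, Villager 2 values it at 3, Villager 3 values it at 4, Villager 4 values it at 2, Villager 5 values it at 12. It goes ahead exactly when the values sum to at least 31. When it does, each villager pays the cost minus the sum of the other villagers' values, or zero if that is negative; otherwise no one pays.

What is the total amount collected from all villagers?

20

Total value 34 ≥ cost 31, so it is built.
Villager 1: others sum to 21; max(0, 31 - 21) = 10.
Villager 2: others sum to 31; max(0, 31 - 31) = 0.
Villager 3: others sum to 30; max(0, 31 - 30) = 1.
Villager 4: others sum to 32; max(0, 31 - 32) = 0.
Villager 5: others sum to 22; max(0, 31 - 22) = 9.
Total collected = 10 + 0 + 1 + 0 + 9 = 20.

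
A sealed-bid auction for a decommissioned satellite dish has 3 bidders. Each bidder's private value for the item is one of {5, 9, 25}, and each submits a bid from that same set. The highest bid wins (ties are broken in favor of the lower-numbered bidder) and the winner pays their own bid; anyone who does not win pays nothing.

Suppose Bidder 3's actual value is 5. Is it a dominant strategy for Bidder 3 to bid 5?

Yes

Check each profile of the others' bids and compare truth against every alternative bid.
Others bid (5, 5): truth gives 0, best alternative gives -4.
Others bid (5, 9): truth gives 0, best alternative gives 0.
Others bid (5, 25): truth gives 0, best alternative gives 0.
Others bid (9, 5): truth gives 0, best alternative gives 0.
Others bid (9, 9): truth gives 0, best alternative gives 0.
Others bid (9, 25): truth gives 0, best alternative gives 0.
(Remaining 3 profiles checked similarly; truth is weakly best in each.)
In every case the truthful bid is at least as good as any alternative, so it is a dominant strategy.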